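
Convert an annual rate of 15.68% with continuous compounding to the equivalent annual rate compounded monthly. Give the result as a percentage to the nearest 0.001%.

EAR under continuous compounding: e^0.1568 − 1 = 0.169762.
Solve (1 + r/12)^12 = 1.169762: r/12 = 1.169762^(1/12) − 1 = 0.013152, so r = 0.157829 = 15.783%.

15.783%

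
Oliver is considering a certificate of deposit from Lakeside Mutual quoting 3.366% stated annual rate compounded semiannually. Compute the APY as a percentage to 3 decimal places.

EAR = (1 + 0.03366/2)^2 − 1.
= 1.033943 − 1 = 3.394%.

3.394%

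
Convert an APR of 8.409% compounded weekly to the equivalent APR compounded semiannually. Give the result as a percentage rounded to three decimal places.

EAR = (1 + 0.08409/52)^52 − 1 = 0.087653.
Solve (1 + r/2)^2 = 1.087653: r/2 = 1.087653^(1/2) − 1 = 0.042906, so r = 0.085812 = 8.581%.

8.581%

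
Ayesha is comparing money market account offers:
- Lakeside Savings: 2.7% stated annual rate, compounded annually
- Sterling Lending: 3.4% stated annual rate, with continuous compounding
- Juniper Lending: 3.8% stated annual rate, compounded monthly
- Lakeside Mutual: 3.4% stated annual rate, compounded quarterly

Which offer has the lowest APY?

Lakeside Savings: compounded annually, EAR = 2.700%
Sterling Lending: e^0.034 − 1 = 3.458%
Juniper Lending: (1 + 0.038/12)^12 − 1 = 3.867%
Lakeside Mutual: (1 + 0.034/4)^4 − 1 = 3.444%
The lowest effective annual rate is Lakeside Savings at 2.700%.

Lakeside Savings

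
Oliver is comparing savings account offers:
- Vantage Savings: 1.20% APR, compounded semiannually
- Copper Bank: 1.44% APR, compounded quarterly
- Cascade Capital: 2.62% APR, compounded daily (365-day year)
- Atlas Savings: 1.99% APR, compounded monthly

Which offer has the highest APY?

Vantage Savings: (1 + 0.0120/2)^2 − 1 = 1.204%
Copper Bank: (1 + 0.0144/4)^4 − 1 = 1.448%
Cascade Capital: (1 + 0.0262/365)^365 − 1 = 2.655%
Atlas Savings: (1 + 0.0199/12)^12 − 1 = 2.008%
The highest effective annual rate is Cascade Capital at 2.655%.

Cascade Capital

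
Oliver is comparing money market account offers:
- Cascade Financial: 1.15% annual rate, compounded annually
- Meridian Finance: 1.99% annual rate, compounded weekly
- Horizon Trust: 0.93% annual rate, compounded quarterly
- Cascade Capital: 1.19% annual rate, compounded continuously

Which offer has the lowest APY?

Cascade Financial: compounded annually, EAR = 1.150%
Meridian Finance: (1 + 0.0199/52)^52 − 1 = 2.010%
Horizon Trust: (1 + 0.0093/4)^4 − 1 = 0.933%
Cascade Capital: e^0.0119 − 1 = 1.197%
The lowest effective annual rate is Horizon Trust at 0.933%.

Horizon Trust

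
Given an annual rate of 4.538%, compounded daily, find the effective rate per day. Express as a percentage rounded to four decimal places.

0.0124%

With a nominal annual rate compounded daily, the periodic rate is the nominal rate divided by 365.
i = 0.04538 / 365 = 0.0001243 = 0.0124%.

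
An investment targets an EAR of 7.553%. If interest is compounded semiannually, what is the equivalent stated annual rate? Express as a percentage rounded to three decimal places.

(1 + r/2)^2 − 1 = 0.07553, so 1 + r/2 = 1.07553^(1/2).
r/2 = 0.037078, so r = 0.074155 = 7.416%.

7.416%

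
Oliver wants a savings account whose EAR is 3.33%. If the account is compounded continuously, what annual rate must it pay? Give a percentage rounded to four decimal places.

3.2758%

Continuous: nominal r satisfies e^r − 1 = 0.0333.
r = ln(1 + 0.0333) = ln(1.0333) = 0.032758 = 3.2758%.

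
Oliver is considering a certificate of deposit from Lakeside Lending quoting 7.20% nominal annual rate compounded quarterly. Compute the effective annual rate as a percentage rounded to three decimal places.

7.397%

EAR = (1 + 0.0720/4)^4 − 1.
= (1 + 0.018000)^4 − 1 = 1.073967 − 1 = 7.397%.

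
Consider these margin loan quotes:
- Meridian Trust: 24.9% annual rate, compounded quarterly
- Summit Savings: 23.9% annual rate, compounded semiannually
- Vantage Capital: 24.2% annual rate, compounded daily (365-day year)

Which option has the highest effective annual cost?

Meridian Trust: (1 + 0.249/4)^4 − 1 = 27.323%
Summit Savings: (1 + 0.239/2)^2 − 1 = 25.328%
Vantage Capital: (1 + 0.242/365)^365 − 1 = 27.369%
The highest effective annual rate is Vantage Capital at 27.369%.

Vantage Capital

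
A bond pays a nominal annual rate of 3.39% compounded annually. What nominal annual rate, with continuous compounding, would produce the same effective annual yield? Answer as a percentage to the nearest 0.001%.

Compounded annually, EAR = nominal = 0.033900.
Equivalent continuous rate: r = ln(1 + 0.033900) = 0.033338 = 3.334%.

3.334%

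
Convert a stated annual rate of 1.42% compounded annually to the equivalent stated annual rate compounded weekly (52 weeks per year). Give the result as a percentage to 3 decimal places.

1.410%

Compounded annually, EAR = nominal = 0.014200.
Solve (1 + r/52)^52 = 1.014200: r/52 = 1.014200^(1/52) − 1 = 0.000271, so r = 0.014102 = 1.410%.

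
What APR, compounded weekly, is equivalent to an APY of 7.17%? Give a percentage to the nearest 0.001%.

(1 + r/52)^52 − 1 = 0.0717, so 1 + r/52 = 1.0717^(1/52).
r/52 = 0.001333, so r = 0.069292 = 6.929%.

6.929%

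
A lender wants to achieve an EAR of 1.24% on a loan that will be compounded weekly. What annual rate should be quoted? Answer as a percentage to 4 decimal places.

1.2325%

(1 + r/52)^52 − 1 = 0.0124, so 1 + r/52 = 1.0124^(1/52).
r/52 = 0.000237, so r = 0.012325 = 1.2325%.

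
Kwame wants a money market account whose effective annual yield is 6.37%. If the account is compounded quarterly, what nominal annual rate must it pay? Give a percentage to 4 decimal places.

(1 + r/4)^4 − 1 = 0.0637, so 1 + r/4 = 1.0637^(1/4).
r/4 = 0.015558, so r = 0.062233 = 6.2233%.

6.2233%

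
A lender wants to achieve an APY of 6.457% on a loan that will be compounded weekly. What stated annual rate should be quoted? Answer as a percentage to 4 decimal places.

6.2609%

(1 + r/52)^52 − 1 = 0.06457, so 1 + r/52 = 1.06457^(1/52).
r/52 = 0.001204, so r = 0.062609 = 6.2609%.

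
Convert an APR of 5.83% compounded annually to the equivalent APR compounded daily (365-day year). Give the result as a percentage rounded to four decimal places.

Compounded annually, EAR = nominal = 0.058300.
Solve (1 + r/365)^365 = 1.058300: r/365 = 1.058300^(1/365) − 1 = 0.000155, so r = 0.056668 = 5.6668%.

5.6668%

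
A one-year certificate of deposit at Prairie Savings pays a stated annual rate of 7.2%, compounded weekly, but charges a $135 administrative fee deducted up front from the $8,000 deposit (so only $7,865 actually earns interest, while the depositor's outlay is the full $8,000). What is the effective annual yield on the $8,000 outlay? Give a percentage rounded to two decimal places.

5.65%

Value after one year: 7,865 × (1 + 0.072/52)^52 = 7,865 × 1.074602 = $8,451.74.
Effective yield on the $8,000 outlay: 8,451.74 / 8,000 − 1 = 0.056468 = 5.65%.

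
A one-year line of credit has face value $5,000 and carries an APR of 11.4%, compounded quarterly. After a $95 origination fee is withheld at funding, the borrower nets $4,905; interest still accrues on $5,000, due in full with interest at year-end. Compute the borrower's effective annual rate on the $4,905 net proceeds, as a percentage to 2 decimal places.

Amount owed after one year: 5,000 × (1 + 0.114/4)^4 = 5,000 × 1.118967 = $5,594.83.
Effective rate on net proceeds: 5,594.83 / 4,905 − 1 = 0.140639 = 14.06%.

14.06%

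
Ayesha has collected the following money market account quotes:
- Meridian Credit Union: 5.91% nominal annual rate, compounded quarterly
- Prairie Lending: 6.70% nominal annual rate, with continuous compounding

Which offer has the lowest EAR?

Meridian Credit Union: (1 + 0.0591/4)^4 − 1 = 6.042%
Prairie Lending: e^0.0670 − 1 = 6.930%
The lowest effective annual rate is Meridian Credit Union at 6.042%.

Meridian Credit Union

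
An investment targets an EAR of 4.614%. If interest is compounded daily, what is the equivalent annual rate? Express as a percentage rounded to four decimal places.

4.5110%

(1 + r/365)^365 − 1 = 0.04614, so 1 + r/365 = 1.04614^(1/365).
r/365 = 0.000124, so r = 0.045110 = 4.5110%.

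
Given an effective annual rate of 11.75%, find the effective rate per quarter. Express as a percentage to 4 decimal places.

The per-quarter rate i satisfies (1 + i)^4 = 1 + 0.1175.
i = 1.1175^(1/4) − 1 = 0.0281628 = 2.8163%.

2.8163%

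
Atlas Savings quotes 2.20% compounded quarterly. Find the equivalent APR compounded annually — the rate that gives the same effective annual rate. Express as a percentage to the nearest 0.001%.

2.218%

EAR = (1 + 0.0220/4)^4 − 1 = 0.022182.
Compounded annually, the equivalent nominal rate is the EAR itself: 2.218%.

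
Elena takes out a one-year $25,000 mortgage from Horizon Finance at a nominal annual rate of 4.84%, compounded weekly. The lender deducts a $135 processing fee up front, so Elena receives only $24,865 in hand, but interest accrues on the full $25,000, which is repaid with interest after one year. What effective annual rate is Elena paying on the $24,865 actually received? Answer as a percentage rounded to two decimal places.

Amount owed after one year: 25,000 × (1 + 0.0484/52)^52 = 25,000 × 1.049567 = $26,239.17.
Effective rate on net proceeds: 26,239.17 / 24,865 − 1 = 0.055265 = 5.53%.

5.53%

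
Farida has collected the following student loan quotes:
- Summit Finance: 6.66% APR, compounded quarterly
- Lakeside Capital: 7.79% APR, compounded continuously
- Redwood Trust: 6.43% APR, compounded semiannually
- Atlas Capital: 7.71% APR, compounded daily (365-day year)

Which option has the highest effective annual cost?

Summit Finance: (1 + 0.0666/4)^4 − 1 = 6.828%
Lakeside Capital: e^0.0779 − 1 = 8.101%
Redwood Trust: (1 + 0.0643/2)^2 − 1 = 6.533%
Atlas Capital: (1 + 0.0771/365)^365 − 1 = 8.014%
The highest effective annual rate is Lakeside Capital at 8.101%.

Lakeside Capital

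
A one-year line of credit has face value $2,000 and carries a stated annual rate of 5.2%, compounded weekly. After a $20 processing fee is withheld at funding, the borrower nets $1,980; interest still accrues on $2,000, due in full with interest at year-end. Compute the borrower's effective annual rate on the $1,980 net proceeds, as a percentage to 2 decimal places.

6.40%

Amount owed after one year: 2,000 × (1 + 0.052/52)^52 = 2,000 × 1.053348 = $2,106.70.
Effective rate on net proceeds: 2,106.70 / 1,980 − 1 = 0.063988 = 6.40%.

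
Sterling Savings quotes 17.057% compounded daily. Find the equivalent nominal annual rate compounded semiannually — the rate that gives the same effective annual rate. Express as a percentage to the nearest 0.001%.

EAR = (1 + 0.17057/365)^365 − 1 = 0.185933.
Solve (1 + r/2)^2 = 1.185933: r/2 = 1.185933^(1/2) − 1 = 0.089006, so r = 0.178011 = 17.801%.

17.801%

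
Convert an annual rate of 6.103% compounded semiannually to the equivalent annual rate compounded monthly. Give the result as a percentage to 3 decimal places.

6.027%

EAR = (1 + 0.06103/2)^2 − 1 = 0.061961.
Solve (1 + r/12)^12 = 1.061961: r/12 = 1.061961^(1/12) − 1 = 0.005022, so r = 0.060268 = 6.027%.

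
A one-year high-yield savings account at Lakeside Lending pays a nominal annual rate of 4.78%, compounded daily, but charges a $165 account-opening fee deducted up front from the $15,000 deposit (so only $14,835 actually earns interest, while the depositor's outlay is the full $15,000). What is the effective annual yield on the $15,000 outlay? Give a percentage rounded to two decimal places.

Value after one year: 14,835 × (1 + 0.0478/365)^365 = 14,835 × 1.048958 = $15,561.29.
Effective yield on the $15,000 outlay: 15,561.29 / 15,000 − 1 = 0.037419 = 3.74%.

3.74%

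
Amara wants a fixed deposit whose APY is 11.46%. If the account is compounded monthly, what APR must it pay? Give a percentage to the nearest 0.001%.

10.899%

(1 + r/12)^12 − 1 = 0.1146, so 1 + r/12 = 1.1146^(1/12).
r/12 = 0.009082, so r = 0.108988 = 10.899%.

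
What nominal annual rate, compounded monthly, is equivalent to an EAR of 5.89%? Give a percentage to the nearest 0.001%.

5.737%

(1 + r/12)^12 − 1 = 0.0589, so 1 + r/12 = 1.0589^(1/12).
r/12 = 0.004781, so r = 0.057367 = 5.737%.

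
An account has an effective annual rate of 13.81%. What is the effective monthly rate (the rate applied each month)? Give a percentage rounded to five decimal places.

The per-month rate i satisfies (1 + i)^12 = 1 + 0.1381.
i = 1.1381^(1/12) − 1 = 0.0108383 = 1.08383%.

1.08383%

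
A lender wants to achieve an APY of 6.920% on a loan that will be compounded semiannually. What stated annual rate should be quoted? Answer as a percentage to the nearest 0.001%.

6.804%

(1 + r/2)^2 − 1 = 0.06920, so 1 + r/2 = 1.06920^(1/2).
r/2 = 0.034021, so r = 0.068043 = 6.804%.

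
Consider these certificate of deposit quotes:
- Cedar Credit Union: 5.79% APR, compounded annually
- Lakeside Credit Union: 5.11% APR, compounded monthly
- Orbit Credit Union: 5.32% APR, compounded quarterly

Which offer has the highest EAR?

Cedar Credit Union

Cedar Credit Union: compounded annually, EAR = 5.790%
Lakeside Credit Union: (1 + 0.0511/12)^12 − 1 = 5.231%
Orbit Credit Union: (1 + 0.0532/4)^4 − 1 = 5.427%
The highest effective annual rate is Cedar Credit Union at 5.790%.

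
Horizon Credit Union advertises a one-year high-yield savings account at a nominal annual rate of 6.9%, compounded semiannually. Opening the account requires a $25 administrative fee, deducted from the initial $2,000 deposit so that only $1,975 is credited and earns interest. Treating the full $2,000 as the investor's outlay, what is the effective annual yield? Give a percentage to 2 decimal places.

5.68%

Value after one year: 1,975 × (1 + 0.069/2)^2 = 1,975 × 1.070190 = $2,113.63.
Effective yield on the $2,000 outlay: 2,113.63 / 2,000 − 1 = 0.056813 = 5.68%.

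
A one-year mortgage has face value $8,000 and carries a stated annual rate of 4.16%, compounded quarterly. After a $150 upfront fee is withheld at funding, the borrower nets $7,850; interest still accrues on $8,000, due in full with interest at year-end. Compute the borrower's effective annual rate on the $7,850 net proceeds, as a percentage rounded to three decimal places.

6.217%

Amount owed after one year: 8,000 × (1 + 0.0416/4)^4 = 8,000 × 1.042253 = $8,338.03.
Effective rate on net proceeds: 8,338.03 / 7,850 − 1 = 0.062169 = 6.217%.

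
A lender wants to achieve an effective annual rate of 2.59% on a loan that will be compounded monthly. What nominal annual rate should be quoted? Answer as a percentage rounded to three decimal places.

(1 + r/12)^12 − 1 = 0.0259, so 1 + r/12 = 1.0259^(1/12).
r/12 = 0.002133, so r = 0.025598 = 2.560%.

2.560%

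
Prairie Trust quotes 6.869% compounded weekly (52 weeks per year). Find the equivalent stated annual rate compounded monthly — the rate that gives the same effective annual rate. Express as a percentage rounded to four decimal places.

EAR = (1 + 0.06869/52)^52 − 1 = 0.071056.
Solve (1 + r/12)^12 = 1.071056: r/12 = 1.071056^(1/12) − 1 = 0.005737, so r = 0.068841 = 6.8841%.

6.8841%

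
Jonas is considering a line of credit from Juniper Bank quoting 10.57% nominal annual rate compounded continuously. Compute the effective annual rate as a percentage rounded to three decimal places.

11.149%

With continuous compounding, EAR = e^0.1057 − 1.
e^0.1057 = 1.111488, so EAR = 0.111488 = 11.149%.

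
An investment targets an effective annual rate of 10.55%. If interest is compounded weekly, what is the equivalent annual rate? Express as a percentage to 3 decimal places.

10.039%

(1 + r/52)^52 − 1 = 0.1055, so 1 + r/52 = 1.1055^(1/52).
r/52 = 0.001931, so r = 0.100395 = 10.039%.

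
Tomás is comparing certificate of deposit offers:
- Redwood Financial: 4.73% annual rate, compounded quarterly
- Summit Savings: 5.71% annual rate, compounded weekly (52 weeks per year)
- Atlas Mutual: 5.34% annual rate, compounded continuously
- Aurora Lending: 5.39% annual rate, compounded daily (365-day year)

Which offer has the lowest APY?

Redwood Financial

Redwood Financial: (1 + 0.0473/4)^4 − 1 = 4.815%
Summit Savings: (1 + 0.0571/52)^52 − 1 = 5.873%
Atlas Mutual: e^0.0534 − 1 = 5.485%
Aurora Lending: (1 + 0.0539/365)^365 − 1 = 5.537%
The lowest effective annual rate is Redwood Financial at 4.815%.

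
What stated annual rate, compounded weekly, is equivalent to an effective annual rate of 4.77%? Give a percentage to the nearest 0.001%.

4.662%

(1 + r/52)^52 − 1 = 0.0477, so 1 + r/52 = 1.0477^(1/52).
r/52 = 0.000897, so r = 0.046618 = 4.662%.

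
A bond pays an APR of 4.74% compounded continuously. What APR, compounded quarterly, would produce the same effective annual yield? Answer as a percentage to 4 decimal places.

EAR under continuous compounding: e^0.0474 − 1 = 0.048541.
Solve (1 + r/4)^4 = 1.048541: r/4 = 1.048541^(1/4) − 1 = 0.011920, so r = 0.047682 = 4.7682%.

4.7682%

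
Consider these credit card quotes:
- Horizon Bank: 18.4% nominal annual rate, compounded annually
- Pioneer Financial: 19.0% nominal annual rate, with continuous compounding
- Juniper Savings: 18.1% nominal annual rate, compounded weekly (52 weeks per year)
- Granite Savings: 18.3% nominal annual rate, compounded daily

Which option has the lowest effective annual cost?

Horizon Bank

Horizon Bank: compounded annually, EAR = 18.400%
Pioneer Financial: e^0.190 − 1 = 20.925%
Juniper Savings: (1 + 0.181/52)^52 − 1 = 19.804%
Granite Savings: (1 + 0.183/365)^365 − 1 = 20.076%
The lowest effective annual rate is Horizon Bank at 18.400%.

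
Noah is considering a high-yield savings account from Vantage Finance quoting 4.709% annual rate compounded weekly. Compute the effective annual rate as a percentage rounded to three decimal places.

4.819%

EAR = (1 + 0.04709/52)^52 − 1.
= 1.048194 − 1 = 4.819%.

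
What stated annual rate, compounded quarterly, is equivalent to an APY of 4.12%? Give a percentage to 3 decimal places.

4.058%

(1 + r/4)^4 − 1 = 0.0412, so 1 + r/4 = 1.0412^(1/4).
r/4 = 0.010145, so r = 0.040578 = 4.058%.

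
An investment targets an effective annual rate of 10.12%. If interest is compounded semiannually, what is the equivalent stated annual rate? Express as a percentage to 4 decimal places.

(1 + r/2)^2 − 1 = 0.1012, so 1 + r/2 = 1.1012^(1/2).
r/2 = 0.049381, so r = 0.098762 = 9.8762%.

9.8762%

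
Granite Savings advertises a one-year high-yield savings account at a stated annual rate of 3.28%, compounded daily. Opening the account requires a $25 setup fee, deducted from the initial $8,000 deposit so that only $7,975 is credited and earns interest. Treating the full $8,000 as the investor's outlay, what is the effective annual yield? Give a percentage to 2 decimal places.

3.01%

Value after one year: 7,975 × (1 + 0.0328/365)^365 = 7,975 × 1.033342 = $8,240.91.
Effective yield on the $8,000 outlay: 8,240.91 / 8,000 − 1 = 0.030113 = 3.01%.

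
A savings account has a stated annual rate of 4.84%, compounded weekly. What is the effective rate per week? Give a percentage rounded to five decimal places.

0.09308%

With a nominal annual rate compounded weekly, the periodic rate is the nominal rate divided by 52.
i = 0.0484 / 52 = 0.0009308 = 0.09308%.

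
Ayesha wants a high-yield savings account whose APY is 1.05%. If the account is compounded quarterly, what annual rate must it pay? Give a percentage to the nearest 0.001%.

(1 + r/4)^4 − 1 = 0.0105, so 1 + r/4 = 1.0105^(1/4).
r/4 = 0.002615, so r = 0.010459 = 1.046%.

1.046%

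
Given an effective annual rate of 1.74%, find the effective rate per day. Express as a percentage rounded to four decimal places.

The per-day rate i satisfies (1 + i)^365 = 1 + 0.0174.
i = 1.0174^(1/365) − 1 = 0.0000473 = 0.0047%.

0.0047%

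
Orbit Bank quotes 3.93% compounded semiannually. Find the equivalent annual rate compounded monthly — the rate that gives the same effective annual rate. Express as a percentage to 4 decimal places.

EAR = (1 + 0.0393/2)^2 − 1 = 0.039686.
Solve (1 + r/12)^12 = 1.039686: r/12 = 1.039686^(1/12) − 1 = 0.003249, so r = 0.038982 = 3.8982%.

3.8982%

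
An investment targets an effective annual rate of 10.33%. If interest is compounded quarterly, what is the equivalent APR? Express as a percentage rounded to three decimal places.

9.952%

(1 + r/4)^4 − 1 = 0.1033, so 1 + r/4 = 1.1033^(1/4).
r/4 = 0.024881, so r = 0.099524 = 9.952%.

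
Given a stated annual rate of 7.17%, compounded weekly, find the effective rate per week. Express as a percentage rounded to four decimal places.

0.1379%

With a nominal annual rate compounded weekly, the periodic rate is the nominal rate divided by 52.
i = 0.0717 / 52 = 0.0013788 = 0.1379%.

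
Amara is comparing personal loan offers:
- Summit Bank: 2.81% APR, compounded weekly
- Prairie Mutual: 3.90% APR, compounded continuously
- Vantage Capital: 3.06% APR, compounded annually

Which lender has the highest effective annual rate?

Summit Bank: (1 + 0.0281/52)^52 − 1 = 2.849%
Prairie Mutual: e^0.0390 − 1 = 3.977%
Vantage Capital: compounded annually, EAR = 3.060%
The highest effective annual rate is Prairie Mutual at 3.977%.

Prairie Mutual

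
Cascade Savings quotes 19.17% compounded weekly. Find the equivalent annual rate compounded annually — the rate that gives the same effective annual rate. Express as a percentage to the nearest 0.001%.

21.088%

EAR = (1 + 0.1917/52)^52 − 1 = 0.210880.
Compounded annually, the equivalent nominal rate is the EAR itself: 21.088%.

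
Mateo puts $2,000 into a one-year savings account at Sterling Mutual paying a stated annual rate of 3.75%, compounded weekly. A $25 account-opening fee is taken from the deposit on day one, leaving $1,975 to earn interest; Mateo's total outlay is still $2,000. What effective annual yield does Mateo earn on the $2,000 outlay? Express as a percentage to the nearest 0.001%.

2.522%

Value after one year: 1,975 × (1 + 0.0375/52)^52 = 1,975 × 1.038198 = $2,050.44.
Effective yield on the $2,000 outlay: 2,050.44 / 2,000 − 1 = 0.025220 = 2.522%.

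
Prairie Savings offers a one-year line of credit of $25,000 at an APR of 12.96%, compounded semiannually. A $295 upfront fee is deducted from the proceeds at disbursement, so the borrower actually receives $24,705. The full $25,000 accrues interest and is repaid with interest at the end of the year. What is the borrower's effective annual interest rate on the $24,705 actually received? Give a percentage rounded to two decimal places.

14.73%

Amount owed after one year: 25,000 × (1 + 0.1296/2)^2 = 25,000 × 1.133799 = $28,344.98.
Effective rate on net proceeds: 28,344.98 / 24,705 − 1 = 0.147338 = 14.73%.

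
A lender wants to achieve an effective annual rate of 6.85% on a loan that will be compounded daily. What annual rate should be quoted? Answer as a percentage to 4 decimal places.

6.6262%

(1 + r/365)^365 − 1 = 0.0685, so 1 + r/365 = 1.0685^(1/365).
r/365 = 0.000182, so r = 0.066262 = 6.6262%.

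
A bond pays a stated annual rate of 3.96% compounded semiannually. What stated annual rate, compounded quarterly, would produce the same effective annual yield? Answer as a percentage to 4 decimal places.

EAR = (1 + 0.0396/2)^2 − 1 = 0.039992.
Solve (1 + r/4)^4 = 1.039992: r/4 = 1.039992^(1/4) − 1 = 0.009851, so r = 0.039406 = 3.9406%.

3.9406%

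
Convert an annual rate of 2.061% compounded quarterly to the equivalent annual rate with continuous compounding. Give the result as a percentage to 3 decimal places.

EAR = (1 + 0.02061/4)^4 − 1 = 0.020770.
Equivalent continuous rate: r = ln(1 + 0.020770) = 0.020557 = 2.056%.

2.056%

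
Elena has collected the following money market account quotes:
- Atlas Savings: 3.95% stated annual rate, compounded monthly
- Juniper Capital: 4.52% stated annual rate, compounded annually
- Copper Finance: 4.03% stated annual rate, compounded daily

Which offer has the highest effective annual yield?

Juniper Capital

Atlas Savings: (1 + 0.0395/12)^12 − 1 = 4.022%
Juniper Capital: compounded annually, EAR = 4.520%
Copper Finance: (1 + 0.0403/365)^365 − 1 = 4.112%
The highest effective annual rate is Juniper Capital at 4.520%.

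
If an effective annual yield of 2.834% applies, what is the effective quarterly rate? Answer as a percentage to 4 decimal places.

0.7011%

The per-quarter rate i satisfies (1 + i)^4 = 1 + 0.02834.
i = 1.02834^(1/4) − 1 = 0.0070109 = 0.7011%.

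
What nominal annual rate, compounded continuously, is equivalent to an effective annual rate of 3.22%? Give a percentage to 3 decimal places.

3.169%

Continuous: nominal r satisfies e^r − 1 = 0.0322.
r = ln(1 + 0.0322) = ln(1.0322) = 0.031692 = 3.169%.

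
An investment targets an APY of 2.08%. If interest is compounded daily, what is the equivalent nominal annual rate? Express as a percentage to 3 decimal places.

2.059%

(1 + r/365)^365 − 1 = 0.0208, so 1 + r/365 = 1.0208^(1/365).
r/365 = 0.000056, so r = 0.020587 = 2.059%.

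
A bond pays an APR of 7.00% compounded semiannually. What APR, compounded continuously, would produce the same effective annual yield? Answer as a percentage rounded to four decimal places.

6.8803%

EAR = (1 + 0.0700/2)^2 − 1 = 0.071225.
Equivalent continuous rate: r = ln(1 + 0.071225) = 0.068803 = 6.8803%.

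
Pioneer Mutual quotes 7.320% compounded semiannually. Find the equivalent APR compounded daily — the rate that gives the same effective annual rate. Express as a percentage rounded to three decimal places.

EAR = (1 + 0.07320/2)^2 − 1 = 0.074540.
Solve (1 + r/365)^365 = 1.074540: r/365 = 1.074540^(1/365) − 1 = 0.000197, so r = 0.071899 = 7.190%.

7.190%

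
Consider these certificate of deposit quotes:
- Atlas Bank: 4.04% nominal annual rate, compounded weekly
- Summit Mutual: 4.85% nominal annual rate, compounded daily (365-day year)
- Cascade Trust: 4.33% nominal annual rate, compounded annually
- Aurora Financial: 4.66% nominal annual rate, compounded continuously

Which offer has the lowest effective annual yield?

Atlas Bank

Atlas Bank: (1 + 0.0404/52)^52 − 1 = 4.121%
Summit Mutual: (1 + 0.0485/365)^365 − 1 = 4.969%
Cascade Trust: compounded annually, EAR = 4.330%
Aurora Financial: e^0.0466 − 1 = 4.770%
The lowest effective annual rate is Atlas Bank at 4.121%.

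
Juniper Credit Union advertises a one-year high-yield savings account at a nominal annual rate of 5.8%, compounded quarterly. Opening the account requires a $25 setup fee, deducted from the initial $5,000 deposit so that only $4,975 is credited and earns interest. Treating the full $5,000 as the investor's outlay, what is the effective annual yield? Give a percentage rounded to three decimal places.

5.398%

Value after one year: 4,975 × (1 + 0.058/4)^4 = 4,975 × 1.059274 = $5,269.89.
Effective yield on the $5,000 outlay: 5,269.89 / 5,000 − 1 = 0.053977 = 5.398%.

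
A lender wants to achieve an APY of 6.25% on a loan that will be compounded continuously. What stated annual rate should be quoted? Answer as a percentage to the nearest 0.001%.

6.062%

Continuous: nominal r satisfies e^r − 1 = 0.0625.
r = ln(1 + 0.0625) = ln(1.0625) = 0.060625 = 6.062%.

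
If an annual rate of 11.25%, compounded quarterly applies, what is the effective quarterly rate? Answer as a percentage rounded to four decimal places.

With a nominal annual rate compounded quarterly, the periodic rate is the nominal rate divided by 4.
i = 0.1125 / 4 = 0.0281250 = 2.8125%.

2.8125%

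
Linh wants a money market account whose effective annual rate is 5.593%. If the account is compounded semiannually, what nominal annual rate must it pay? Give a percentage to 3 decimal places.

5.517%

(1 + r/2)^2 − 1 = 0.05593, so 1 + r/2 = 1.05593^(1/2).
r/2 = 0.027585, so r = 0.055169 = 5.517%.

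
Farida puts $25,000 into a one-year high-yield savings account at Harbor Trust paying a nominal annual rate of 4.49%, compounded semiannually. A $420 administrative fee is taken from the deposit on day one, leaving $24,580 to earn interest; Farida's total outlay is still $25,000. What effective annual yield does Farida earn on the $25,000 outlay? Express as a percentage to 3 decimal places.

Value after one year: 24,580 × (1 + 0.0449/2)^2 = 24,580 × 1.045404 = $25,696.03.
Effective yield on the $25,000 outlay: 25,696.03 / 25,000 − 1 = 0.027841 = 2.784%.

2.784%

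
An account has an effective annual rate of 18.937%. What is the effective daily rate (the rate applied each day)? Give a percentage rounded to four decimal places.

0.0475%

The per-day rate i satisfies (1 + i)^365 = 1 + 0.18937.
i = 1.18937^(1/365) − 1 = 0.0004752 = 0.0475%.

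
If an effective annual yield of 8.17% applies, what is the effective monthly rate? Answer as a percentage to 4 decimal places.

0.6566%

The per-month rate i satisfies (1 + i)^12 = 1 + 0.0817.
i = 1.0817^(1/12) − 1 = 0.0065660 = 0.6566%.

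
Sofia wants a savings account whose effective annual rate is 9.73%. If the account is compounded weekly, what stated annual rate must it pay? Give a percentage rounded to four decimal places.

(1 + r/52)^52 − 1 = 0.0973, so 1 + r/52 = 1.0973^(1/52).
r/52 = 0.001787, so r = 0.092936 = 9.2936%.

9.2936%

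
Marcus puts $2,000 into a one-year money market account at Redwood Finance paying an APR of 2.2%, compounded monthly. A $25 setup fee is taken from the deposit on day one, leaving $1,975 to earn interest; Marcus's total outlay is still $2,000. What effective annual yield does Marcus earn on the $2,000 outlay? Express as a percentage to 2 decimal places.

Value after one year: 1,975 × (1 + 0.022/12)^12 = 1,975 × 1.022223 = $2,018.89.
Effective yield on the $2,000 outlay: 2,018.89 / 2,000 − 1 = 0.009445 = 0.94%.

0.94%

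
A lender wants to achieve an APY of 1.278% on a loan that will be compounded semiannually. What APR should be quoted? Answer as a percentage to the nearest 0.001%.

(1 + r/2)^2 − 1 = 0.01278, so 1 + r/2 = 1.01278^(1/2).
r/2 = 0.006370, so r = 0.012739 = 1.274%.

1.274%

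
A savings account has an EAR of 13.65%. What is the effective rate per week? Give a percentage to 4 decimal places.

0.2464%

The per-week rate i satisfies (1 + i)^52 = 1 + 0.1365.
i = 1.1365^(1/52) − 1 = 0.0024637 = 0.2464%.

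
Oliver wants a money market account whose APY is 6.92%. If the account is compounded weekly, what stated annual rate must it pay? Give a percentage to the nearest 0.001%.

(1 + r/52)^52 − 1 = 0.0692, so 1 + r/52 = 1.0692^(1/52).
r/52 = 0.001288, so r = 0.066954 = 6.695%.

6.695%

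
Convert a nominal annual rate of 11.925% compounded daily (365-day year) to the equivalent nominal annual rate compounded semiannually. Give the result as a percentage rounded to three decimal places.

12.286%

EAR = (1 + 0.11925/365)^365 − 1 = 0.126630.
Solve (1 + r/2)^2 = 1.126630: r/2 = 1.126630^(1/2) − 1 = 0.061428, so r = 0.122856 = 12.286%.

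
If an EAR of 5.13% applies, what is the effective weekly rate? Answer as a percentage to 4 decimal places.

0.0963%

The per-week rate i satisfies (1 + i)^52 = 1 + 0.0513.
i = 1.0513^(1/52) − 1 = 0.0009625 = 0.0963%.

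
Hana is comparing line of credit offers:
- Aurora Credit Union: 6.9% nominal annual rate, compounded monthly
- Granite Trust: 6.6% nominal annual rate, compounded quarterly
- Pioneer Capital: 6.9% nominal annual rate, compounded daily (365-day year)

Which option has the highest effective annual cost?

Aurora Credit Union: (1 + 0.069/12)^12 − 1 = 7.122%
Granite Trust: (1 + 0.066/4)^4 − 1 = 6.765%
Pioneer Capital: (1 + 0.069/365)^365 − 1 = 7.143%
The highest effective annual rate is Pioneer Capital at 7.143%.

Pioneer Capital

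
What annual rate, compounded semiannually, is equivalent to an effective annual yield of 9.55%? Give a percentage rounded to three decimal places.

9.332%

(1 + r/2)^2 − 1 = 0.0955, so 1 + r/2 = 1.0955^(1/2).
r/2 = 0.046661, so r = 0.093323 = 9.332%.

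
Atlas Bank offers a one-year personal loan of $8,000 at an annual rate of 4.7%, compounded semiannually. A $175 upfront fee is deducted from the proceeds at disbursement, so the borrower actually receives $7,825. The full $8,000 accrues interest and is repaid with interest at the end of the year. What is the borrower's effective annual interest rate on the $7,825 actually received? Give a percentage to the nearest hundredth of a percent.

7.10%

Amount owed after one year: 8,000 × (1 + 0.047/2)^2 = 8,000 × 1.047552 = $8,380.42.
Effective rate on net proceeds: 8,380.42 / 7,825 − 1 = 0.070980 = 7.10%.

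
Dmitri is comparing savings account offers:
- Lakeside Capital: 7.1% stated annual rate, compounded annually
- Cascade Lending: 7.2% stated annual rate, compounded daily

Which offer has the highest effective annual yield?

Lakeside Capital: compounded annually, EAR = 7.100%
Cascade Lending: (1 + 0.072/365)^365 − 1 = 7.465%
The highest effective annual rate is Cascade Lending at 7.465%.

Cascade Lending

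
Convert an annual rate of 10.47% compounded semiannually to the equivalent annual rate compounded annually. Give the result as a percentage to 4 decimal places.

10.7441%

EAR = (1 + 0.1047/2)^2 − 1 = 0.107441.
Compounded annually, the equivalent nominal rate is the EAR itself: 10.7441%.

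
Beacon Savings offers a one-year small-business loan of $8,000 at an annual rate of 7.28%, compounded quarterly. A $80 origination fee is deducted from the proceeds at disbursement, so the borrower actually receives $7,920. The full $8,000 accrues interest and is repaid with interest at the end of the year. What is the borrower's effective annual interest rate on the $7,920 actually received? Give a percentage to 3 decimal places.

8.567%

Amount owed after one year: 8,000 × (1 + 0.0728/4)^4 = 8,000 × 1.074812 = $8,598.49.
Effective rate on net proceeds: 8,598.49 / 7,920 − 1 = 0.085668 = 8.567%.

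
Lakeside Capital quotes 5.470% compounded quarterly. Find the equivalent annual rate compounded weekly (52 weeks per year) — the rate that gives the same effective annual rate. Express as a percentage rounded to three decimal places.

5.436%

EAR = (1 + 0.05470/4)^4 − 1 = 0.055832.
Solve (1 + r/52)^52 = 1.055832: r/52 = 1.055832^(1/52) − 1 = 0.001045, so r = 0.054358 = 5.436%.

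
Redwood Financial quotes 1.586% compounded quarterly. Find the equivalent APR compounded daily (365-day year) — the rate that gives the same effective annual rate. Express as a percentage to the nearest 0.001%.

EAR = (1 + 0.01586/4)^4 − 1 = 0.015955.
Solve (1 + r/365)^365 = 1.015955: r/365 = 1.015955^(1/365) − 1 = 0.000043, so r = 0.015829 = 1.583%.

1.583%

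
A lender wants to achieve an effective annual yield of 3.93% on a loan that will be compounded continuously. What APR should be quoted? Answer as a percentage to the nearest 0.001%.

3.855%

Continuous: nominal r satisfies e^r − 1 = 0.0393.
r = ln(1 + 0.0393) = ln(1.0393) = 0.038547 = 3.855%.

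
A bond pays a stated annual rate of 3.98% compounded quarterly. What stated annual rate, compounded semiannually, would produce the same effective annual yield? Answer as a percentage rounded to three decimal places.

EAR = (1 + 0.0398/4)^4 − 1 = 0.040398.
Solve (1 + r/2)^2 = 1.040398: r/2 = 1.040398^(1/2) − 1 = 0.019999, so r = 0.039998 = 4.000%.

4.000%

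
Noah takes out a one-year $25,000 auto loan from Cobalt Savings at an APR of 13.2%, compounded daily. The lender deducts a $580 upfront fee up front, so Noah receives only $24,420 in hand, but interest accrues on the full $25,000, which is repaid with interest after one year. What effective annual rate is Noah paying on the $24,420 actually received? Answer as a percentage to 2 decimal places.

Amount owed after one year: 25,000 × (1 + 0.132/365)^365 = 25,000 × 1.141081 = $28,527.03.
Effective rate on net proceeds: 28,527.03 / 24,420 − 1 = 0.168183 = 16.82%.

16.82%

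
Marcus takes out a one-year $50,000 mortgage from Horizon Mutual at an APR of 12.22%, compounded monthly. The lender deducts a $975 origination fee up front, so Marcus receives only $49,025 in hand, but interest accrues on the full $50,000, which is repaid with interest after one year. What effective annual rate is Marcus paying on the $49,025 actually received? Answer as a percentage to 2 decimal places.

Amount owed after one year: 50,000 × (1 + 0.1222/12)^12 = 50,000 × 1.129282 = $56,464.10.
Effective rate on net proceeds: 56,464.10 / 49,025 − 1 = 0.151741 = 15.17%.

15.17%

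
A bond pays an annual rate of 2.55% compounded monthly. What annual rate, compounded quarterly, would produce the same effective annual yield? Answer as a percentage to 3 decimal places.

2.555%

EAR = (1 + 0.0255/12)^12 − 1 = 0.025800.
Solve (1 + r/4)^4 = 1.025800: r/4 = 1.025800^(1/4) − 1 = 0.006389, so r = 0.025554 = 2.555%.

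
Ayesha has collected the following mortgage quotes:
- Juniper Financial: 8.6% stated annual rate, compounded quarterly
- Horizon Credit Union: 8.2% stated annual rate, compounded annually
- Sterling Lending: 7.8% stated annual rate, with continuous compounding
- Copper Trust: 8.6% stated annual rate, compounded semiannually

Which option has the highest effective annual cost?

Juniper Financial

Juniper Financial: (1 + 0.086/4)^4 − 1 = 8.881%
Horizon Credit Union: compounded annually, EAR = 8.200%
Sterling Lending: e^0.078 − 1 = 8.112%
Copper Trust: (1 + 0.086/2)^2 − 1 = 8.785%
The highest effective annual rate is Juniper Financial at 8.881%.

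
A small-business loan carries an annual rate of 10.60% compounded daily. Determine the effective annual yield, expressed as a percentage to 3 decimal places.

EAR = (1 + 0.1060/365)^365 − 1.
= (1 + 0.000290)^365 − 1 = 1.111805 − 1 = 11.180%.

11.180%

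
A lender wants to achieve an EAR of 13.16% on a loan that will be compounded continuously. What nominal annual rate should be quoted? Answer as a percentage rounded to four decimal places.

12.3633%

Continuous: nominal r satisfies e^r − 1 = 0.1316.
r = ln(1 + 0.1316) = ln(1.1316) = 0.123633 = 12.3633%.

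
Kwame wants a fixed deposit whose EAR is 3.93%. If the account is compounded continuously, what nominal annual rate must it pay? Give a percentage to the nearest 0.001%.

Continuous: nominal r satisfies e^r − 1 = 0.0393.
r = ln(1 + 0.0393) = ln(1.0393) = 0.038547 = 3.855%.

3.855%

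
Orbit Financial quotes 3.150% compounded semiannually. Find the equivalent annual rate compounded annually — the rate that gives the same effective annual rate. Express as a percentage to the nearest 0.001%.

EAR = (1 + 0.03150/2)^2 − 1 = 0.031748.
Compounded annually, the equivalent nominal rate is the EAR itself: 3.175%.

3.175%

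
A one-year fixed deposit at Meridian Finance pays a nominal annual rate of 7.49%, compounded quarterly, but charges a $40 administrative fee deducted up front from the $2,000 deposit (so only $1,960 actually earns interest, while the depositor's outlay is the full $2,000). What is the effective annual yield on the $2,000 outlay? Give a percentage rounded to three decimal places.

5.549%

Value after one year: 1,960 × (1 + 0.0749/4)^4 = 1,960 × 1.077030 = $2,110.98.
Effective yield on the $2,000 outlay: 2,110.98 / 2,000 − 1 = 0.055490 = 5.549%.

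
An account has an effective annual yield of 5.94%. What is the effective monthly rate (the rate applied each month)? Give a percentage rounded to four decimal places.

The per-month rate i satisfies (1 + i)^12 = 1 + 0.0594.
i = 1.0594^(1/12) − 1 = 0.0048201 = 0.4820%.

0.4820%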